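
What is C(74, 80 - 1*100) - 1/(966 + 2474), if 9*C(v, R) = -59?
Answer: -202969/30960 ≈ -6.5558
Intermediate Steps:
C(v, R) = -59/9 (C(v, R) = (1/9)*(-59) = -59/9)
C(74, 80 - 1*100) - 1/(966 + 2474) = -59/9 - 1/(966 + 2474) = -59/9 - 1/3440 = -202969/30960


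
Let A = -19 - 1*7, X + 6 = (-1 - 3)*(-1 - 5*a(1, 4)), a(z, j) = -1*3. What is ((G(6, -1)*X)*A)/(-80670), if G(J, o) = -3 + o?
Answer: 3224/40335 ≈ 0.079931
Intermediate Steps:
a(z, j) = -3
X = -62 (X = -6 + (-1 - 3)*(-1 - 5*(-3)) = -6 - 4*(-1 + 15) = -6 - 4*14 = -6 - 56 = -62)
A = -26 (A = -19 - 7 = -26)
((G(6, -1)*X)*A)/(-80670) = (((-3 - 1)*(-62))*(-26))/(-80670) = (-4*(-62)*(-26))*(-1/80670) = (248*(-26))*(-1/80670) = -6448*(-1/80670) = 3224/40335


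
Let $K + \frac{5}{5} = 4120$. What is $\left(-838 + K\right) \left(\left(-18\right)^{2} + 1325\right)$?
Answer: $5410369$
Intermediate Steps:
$K = 4119$ ($K = -1 + 4120 = 4119$)
$\left(-838 + K\right) \left(\left(-18\right)^{2} + 1325\right) = \left(-838 + 4119\right) \left(\left(-18\right)^{2} + 1325\right) = 3281 \left(324 + 1325\right) = 3281 \cdot 1649 = 5410369$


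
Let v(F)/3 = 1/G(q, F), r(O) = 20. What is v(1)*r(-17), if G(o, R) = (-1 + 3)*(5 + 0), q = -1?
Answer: 6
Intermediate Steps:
G(o, R) = 10 (G(o, R) = 2*5 = 10)
v(F) = 3/10
v(1)*r(-17) = (3/10)*20 = 6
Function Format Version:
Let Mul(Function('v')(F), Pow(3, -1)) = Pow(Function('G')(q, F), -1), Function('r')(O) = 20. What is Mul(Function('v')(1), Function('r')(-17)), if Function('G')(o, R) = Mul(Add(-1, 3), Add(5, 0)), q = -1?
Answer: 6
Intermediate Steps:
Function('G')(o, R) = 10 (Function('G')(o, R) = Mul(2, 5) = 10)
Function('v')(F) = Rational(3, 10) (Function('v')(F) = Mul(3, Pow(10, -1)) = Mul(3, Rational(1, 10)) = Rational(3, 10))
Mul(Function('v')(1), Function('r')(-17)) = Mul(Rational(3, 10), 20) = 6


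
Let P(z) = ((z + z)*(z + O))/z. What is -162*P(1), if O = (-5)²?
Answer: -8424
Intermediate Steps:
O = 25
P(z) = 50 + 2*z (P(z) = ((z + z)*(z + 25))/z = ((2*z)*(25 + z))/z = (2*z*(25 + z))/z = 50 + 2*z)
-162*P(1) = -162*(50 + 2*1) = -162*(50 + 2) = -162*52 = -8424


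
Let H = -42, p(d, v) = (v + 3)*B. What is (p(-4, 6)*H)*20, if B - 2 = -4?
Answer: 15120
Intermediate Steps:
B = -2 (B = 2 - 4 = -2)
p(d, v) = -6 - 2*v (p(d, v) = (v + 3)*(-2) = (3 + v)*(-2) = -6 - 2*v)
(p(-4, 6)*H)*20 = ((-6 - 2*6)*(-42))*20 = ((-6 - 12)*(-42))*20 = -18*(-42)*20 = 756*20 = 15120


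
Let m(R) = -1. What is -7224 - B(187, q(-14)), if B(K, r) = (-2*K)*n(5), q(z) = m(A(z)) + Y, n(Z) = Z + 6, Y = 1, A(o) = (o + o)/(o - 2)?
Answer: -3110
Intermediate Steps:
A(o) = 2*o/(-2 + o) (A(o) = (2*o)/(-2 + o) = 2*o/(-2 + o))
n(Z) = 6 + Z
q(z) = 0 (q(z) = -1 + 1 = 0)
B(K, r) = -22*K (B(K, r) = (-2*K)*(6 + 5) = -2*K*11 = -22*K)
-7224 - B(187, q(-14)) = -7224 - (-22)*187 = -7224 - 1*(-4114) = -7224 + 4114 = -3110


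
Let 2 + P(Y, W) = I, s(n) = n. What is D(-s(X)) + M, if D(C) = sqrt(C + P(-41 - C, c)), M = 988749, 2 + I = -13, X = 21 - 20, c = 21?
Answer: 988749 + 3*I*sqrt(2) ≈ 9.8875e+5 + 4.2426*I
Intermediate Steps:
X = 1
I = -15 (I = -2 - 13 = -15)
P(Y, W) = -17 (P(Y, W) = -2 - 15 = -17)
D(C) = sqrt(-17 + C) (D(C) = sqrt(C - 17) = sqrt(-17 + C))
D(-s(X)) + M = sqrt(-17 - 1*1) + 988749 = sqrt(-17 - 1) + 988749 = sqrt(-18) + 988749 = 3*I*sqrt(2) + 988749 = 988749 + 3*I*sqrt(2)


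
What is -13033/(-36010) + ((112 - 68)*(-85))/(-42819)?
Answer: 692737427/1541912190 ≈ 0.44927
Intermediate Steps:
-13033/(-36010) + ((112 - 68)*(-85))/(-42819) = -13033*(-1/36010) + (44*(-85))*(-1/42819) = 13033/36010 - 3740*(-1/42819) = 13033/36010 + 3740/42819 = 692737427/1541912190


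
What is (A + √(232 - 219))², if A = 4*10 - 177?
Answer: (137 - √13)² ≈ 17794.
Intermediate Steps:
A = -137 (A = 40 - 177 = -137)
(A + √(232 - 219))² = (-137 + √(232 - 219))² = (-137 + √13)²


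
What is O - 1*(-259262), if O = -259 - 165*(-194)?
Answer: 291013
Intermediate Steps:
O = 31751 (O = -259 + 32010 = 31751)
O - 1*(-259262) = 31751 - 1*(-259262) = 31751 + 259262 = 291013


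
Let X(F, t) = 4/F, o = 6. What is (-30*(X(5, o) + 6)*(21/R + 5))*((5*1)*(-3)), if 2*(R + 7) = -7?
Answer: 9180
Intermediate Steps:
R = -21/2 (R = -7 + (½)*(-7) = -7 - 7/2 = -21/2 ≈ -10.500)
(-30*(X(5, o) + 6)*(21/R + 5))*((5*1)*(-3)) = (-30*(4/5 + 6)*(21/(-21/2) + 5))*((5*1)*(-3)) = (-30*(4*(⅕) + 6)*(21*(-2/21) + 5))*(5*(-3)) = -30*(⅘ + 6)*(-2 + 5)*(-15) = -204*3*(-15) = -30*102/5*(-15) = -612*(-15) = 9180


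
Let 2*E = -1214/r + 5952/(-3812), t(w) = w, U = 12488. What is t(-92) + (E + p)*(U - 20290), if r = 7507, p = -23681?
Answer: 1321846069604528/7154171 ≈ 1.8477e+8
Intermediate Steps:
E = -6163679/7154171 (E = (-1214/7507 + 5952/(-3812))/2 = (-1214*1/7507 + 5952*(-1/3812))/2 = (-1214/7507 - 1488/953)/2 = (1/2)*(-12327358/7154171) = -6163679/7154171 ≈ -0.86155)
t(-92) + (E + p)*(U - 20290) = -92 + (-6163679/7154171 - 23681)*(12488 - 20290) = -92 - 169424087130/7154171*(-7802) = -92 + 1321846727788260/7154171 = 1321846069604528/7154171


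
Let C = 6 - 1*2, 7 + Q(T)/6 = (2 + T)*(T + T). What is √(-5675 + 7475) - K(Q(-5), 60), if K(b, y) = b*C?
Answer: -552 + 30*√2 ≈ -509.57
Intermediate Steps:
Q(T) = -42 + 12*T*(2 + T) (Q(T) = -42 + 6*((2 + T)*(T + T)) = -42 + 6*((2 + T)*(2*T)) = -42 + 6*(2*T*(2 + T)) = -42 + 12*T*(2 + T))
C = 4 (C = 6 - 2 = 4)
K(b, y) = 4*b (K(b, y) = b*4 = 4*b)
√(-5675 + 7475) - K(Q(-5), 60) = √(-5675 + 7475) - 4*(-42 + 12*(-5)² + 24*(-5)) = √1800 - 4*(-42 + 12*25 - 120) = 30*√2 - 4*(-42 + 300 - 120) = 30*√2 - 4*138 = 30*√2 - 1*552 = 30*√2 - 552 = -552 + 30*√2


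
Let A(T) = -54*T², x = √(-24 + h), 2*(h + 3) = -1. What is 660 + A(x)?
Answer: 2145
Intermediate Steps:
h = -7/2 (h = -3 + (½)*(-1) = -3 - ½ = -7/2 ≈ -3.5000)
x = I*√110/2 (x = √(-24 - 7/2) = √(-55/2) = I*√110/2 ≈ 5.244*I)
660 + A(x) = 660 - 54*(I*√110/2)² = 660 - 54*(-55/2) = 660 + 1485 = 2145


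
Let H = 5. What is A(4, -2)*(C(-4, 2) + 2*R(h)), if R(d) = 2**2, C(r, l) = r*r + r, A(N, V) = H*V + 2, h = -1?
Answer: -160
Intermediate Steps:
A(N, V) = 2 + 5*V (A(N, V) = 5*V + 2 = 2 + 5*V)
C(r, l) = r + r**2 (C(r, l) = r**2 + r = r + r**2)
R(d) = 4
A(4, -2)*(C(-4, 2) + 2*R(h)) = (2 + 5*(-2))*(-4*(1 - 4) + 2*4) = (2 - 10)*(-4*(-3) + 8) = -8*(12 + 8) = -8*20 = -160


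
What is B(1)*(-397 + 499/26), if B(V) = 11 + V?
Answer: -58938/13 ≈ -4533.7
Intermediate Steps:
B(1)*(-397 + 499/26) = (11 + 1)*(-397 + 499/26) = 12*(-397 + 499*(1/26)) = 12*(-397 + 499/26) = 12*(-9823/26) = -58938/13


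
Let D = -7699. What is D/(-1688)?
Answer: 7699/1688 ≈ 4.5610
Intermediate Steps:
D/(-1688) = -7699/(-1688) = -7699*(-1/1688) = 7699/1688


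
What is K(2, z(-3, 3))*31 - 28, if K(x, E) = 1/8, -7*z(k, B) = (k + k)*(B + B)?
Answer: -193/8 ≈ -24.125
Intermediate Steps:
z(k, B) = -4*B*k/7 (z(k, B) = -(k + k)*(B + B)/7 = -2*k*2*B/7 = -4*B*k/7)
K(x, E) = 1/8
K(2, z(-3, 3))*31 - 28 = (1/8)*31 - 28 = 31/8 - 28 = -193/8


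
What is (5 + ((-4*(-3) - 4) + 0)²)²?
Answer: 4761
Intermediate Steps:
(5 + ((-4*(-3) - 4) + 0)²)² = (5 + ((12 - 4) + 0)²)² = (5 + (8 + 0)²)² = (5 + 8²)² = (5 + 64)² = 69² = 4761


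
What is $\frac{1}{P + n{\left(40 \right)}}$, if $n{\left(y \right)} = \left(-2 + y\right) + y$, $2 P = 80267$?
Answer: $\frac{2}{80423} \approx 2.4868 \cdot 10^{-5}$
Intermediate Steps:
$P = \frac{80267}{2}$ ($P = \frac{1}{2} \cdot 80267 = \frac{80267}{2} \approx 40134.0$)
$n{\left(y \right)} = -2 + 2 y$
$\frac{1}{P + n{\left(40 \right)}} = \frac{1}{\frac{80267}{2} + \left(-2 + 2 \cdot 40\right)} = \frac{1}{\frac{80267}{2} + \left(-2 + 80\right)} = \frac{1}{\frac{80267}{2} + 78} = \frac{1}{\frac{80423}{2}} = \frac{2}{80423}$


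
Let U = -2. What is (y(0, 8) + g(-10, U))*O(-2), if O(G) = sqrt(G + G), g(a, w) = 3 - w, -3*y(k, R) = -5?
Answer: 40*I/3 ≈ 13.333*I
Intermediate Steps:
y(k, R) = 5/3 (y(k, R) = -1/3*(-5) = 5/3)
O(G) = sqrt(2)*sqrt(G) (O(G) = sqrt(2*G) = sqrt(2)*sqrt(G))
(y(0, 8) + g(-10, U))*O(-2) = (5/3 + (3 - 1*(-2)))*(sqrt(2)*sqrt(-2)) = (5/3 + (3 + 2))*(sqrt(2)*(I*sqrt(2))) = (5/3 + 5)*(2*I) = 20*(2*I)/3 = 40*I/3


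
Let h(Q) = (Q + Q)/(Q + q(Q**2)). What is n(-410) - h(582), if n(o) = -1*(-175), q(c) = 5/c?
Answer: 34104765539/197137373 ≈ 173.00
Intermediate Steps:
h(Q) = 2*Q/(Q + 5/Q**2) (h(Q) = (Q + Q)/(Q + 5/(Q**2)) = (2*Q)/(Q + 5/Q**2) = 2*Q/(Q + 5/Q**2))
n(o) = 175
n(-410) - h(582) = 175 - 2*582**3/(5 + 582**3) = 175 - 2*197137368/(5 + 197137368) = 175 - 2*197137368/197137373 = 175 - 1*394274736/197137373 = 175 - 394274736/197137373 = 34104765539/197137373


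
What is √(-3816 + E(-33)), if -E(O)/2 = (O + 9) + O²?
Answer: I*√5946 ≈ 77.11*I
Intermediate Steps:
E(O) = -18 - 2*O - 2*O² (E(O) = -2*((O + 9) + O²) = -2*((9 + O) + O²) = -2*(9 + O + O²) = -18 - 2*O - 2*O²)
√(-3816 + E(-33)) = √(-3816 + (-18 - 2*(-33) - 2*(-33)²)) = √(-3816 + (-18 + 66 - 2*1089)) = √(-3816 + (-18 + 66 - 2178)) = √(-3816 - 2130) = √(-5946) = I*√5946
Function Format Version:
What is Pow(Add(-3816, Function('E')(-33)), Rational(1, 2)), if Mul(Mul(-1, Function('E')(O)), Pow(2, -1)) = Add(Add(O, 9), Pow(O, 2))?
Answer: Mul(I, Pow(5946, Rational(1, 2))) ≈ Mul(77.110, I)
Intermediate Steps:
Function('E')(O) = Add(-18, Mul(-2, O), Mul(-2, Pow(O, 2))) (Function('E')(O) = Mul(-2, Add(Add(O, 9), Pow(O, 2))) = Mul(-2, Add(Add(9, O), Pow(O, 2))) = Mul(-2, Add(9, O, Pow(O, 2))) = Add(-18, Mul(-2, O), Mul(-2, Pow(O, 2))))
Pow(Add(-3816, Function('E')(-33)), Rational(1, 2)) = Pow(Add(-3816, Add(-18, Mul(-2, -33), Mul(-2, Pow(-33, 2)))), Rational(1, 2)) = Pow(Add(-3816, Add(-18, 66, Mul(-2, 1089))), Rational(1, 2)) = Pow(Add(-3816, Add(-18, 66, -2178)), Rational(1, 2)) = Pow(Add(-3816, -2130), Rational(1, 2)) = Pow(-5946, Rational(1, 2)) = Mul(I, Pow(5946, Rational(1, 2)))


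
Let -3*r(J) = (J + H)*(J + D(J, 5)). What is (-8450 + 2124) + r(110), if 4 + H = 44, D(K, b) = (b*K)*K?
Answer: -3036826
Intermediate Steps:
D(K, b) = b*K² (D(K, b) = (K*b)*K = b*K²)
H = 40 (H = -4 + 44 = 40)
r(J) = -(40 + J)*(J + 5*J²)/3 (r(J) = -(J + 40)*(J + 5*J²)/3 = -(40 + J)*(J + 5*J²)/3)
(-8450 + 2124) + r(110) = (-8450 + 2124) + (⅓)*110*(-40 - 201*110 - 5*110²) = -6326 + (⅓)*110*(-40 - 22110 - 5*12100) = -6326 + (⅓)*110*(-40 - 22110 - 60500) = -6326 + (⅓)*110*(-82650) = -6326 - 3030500 = -3036826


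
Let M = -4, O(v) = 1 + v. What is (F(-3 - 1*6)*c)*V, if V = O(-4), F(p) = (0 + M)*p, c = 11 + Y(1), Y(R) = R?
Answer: -1296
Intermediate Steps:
c = 12 (c = 11 + 1 = 12)
F(p) = -4*p (F(p) = (0 - 4)*p = -4*p)
V = -3 (V = 1 - 4 = -3)
(F(-3 - 1*6)*c)*V = (-4*(-3 - 1*6)*12)*(-3) = (-4*(-3 - 6)*12)*(-3) = (-4*(-9)*12)*(-3) = (36*12)*(-3) = 432*(-3) = -1296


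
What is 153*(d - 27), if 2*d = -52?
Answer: -8109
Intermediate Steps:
d = -26 (d = (1/2)*(-52) = -26)
153*(d - 27) = 153*(-26 - 27) = 153*(-53) = -8109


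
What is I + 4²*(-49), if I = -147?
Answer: -931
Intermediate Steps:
I + 4²*(-49) = -147 + 4²*(-49) = -147 + 16*(-49) = -147 - 784 = -931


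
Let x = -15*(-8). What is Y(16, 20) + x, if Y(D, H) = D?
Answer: 136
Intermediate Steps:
x = 120
Y(16, 20) + x = 16 + 120 = 136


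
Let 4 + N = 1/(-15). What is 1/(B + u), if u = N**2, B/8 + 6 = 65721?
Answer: 225/118290721 ≈ 1.9021e-6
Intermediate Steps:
B = 525720 (B = -48 + 8*65721 = -48 + 525768 = 525720)
N = -61/15 (N = -4 + 1/(-15) = -4 - 1/15 = -61/15 ≈ -4.0667)
u = 3721/225 (u = (-61/15)**2 = 3721/225 ≈ 16.538)
1/(B + u) = 1/(525720 + 3721/225) = 1/(118290721/225) = 225/118290721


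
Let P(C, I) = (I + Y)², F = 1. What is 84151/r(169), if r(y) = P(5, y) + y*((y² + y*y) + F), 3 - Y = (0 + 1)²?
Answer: 84151/9683028 ≈ 0.0086906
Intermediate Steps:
Y = 2 (Y = 3 - (0 + 1)² = 3 - 1*1² = 3 - 1*1 = 3 - 1 = 2)
P(C, I) = (2 + I)² (P(C, I) = (I + 2)² = (2 + I)²)
r(y) = (2 + y)² + y*(1 + 2*y²) (r(y) = (2 + y)² + y*((y² + y*y) + 1) = (2 + y)² + y*((y² + y²) + 1) = (2 + y)² + y*(2*y² + 1) = (2 + y)² + y*(1 + 2*y²))
84151/r(169) = 84151/(169 + (2 + 169)² + 2*169³) = 84151/(169 + 171² + 2*4826809) = 84151/(169 + 29241 + 9653618) = 84151/9683028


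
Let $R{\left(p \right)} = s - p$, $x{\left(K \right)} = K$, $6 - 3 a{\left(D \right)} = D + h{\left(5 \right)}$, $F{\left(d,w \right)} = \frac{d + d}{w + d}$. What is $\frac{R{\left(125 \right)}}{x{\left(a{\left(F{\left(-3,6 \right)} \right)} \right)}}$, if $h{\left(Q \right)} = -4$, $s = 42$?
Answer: $- \frac{83}{4} \approx -20.75$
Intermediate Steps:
$F{\left(d,w \right)} = \frac{2 d}{d + w}$
$a{\left(D \right)} = \frac{10}{3} - \frac{D}{3}$ ($a{\left(D \right)} = 2 - \frac{D - 4}{3} = 2 - \frac{-4 + D}{3} = 2 - \left(- \frac{4}{3} + \frac{D}{3}\right) = \frac{10}{3} - \frac{D}{3}$)
$R{\left(p \right)} = 42 - p$
$\frac{R{\left(125 \right)}}{x{\left(a{\left(F{\left(-3,6 \right)} \right)} \right)}} = \frac{42 - 125}{\frac{10}{3} - \frac{2 \left(-3\right) \frac{1}{-3 + 6}}{3}} = \frac{42 - 125}{\frac{10}{3} - \frac{2 \left(-3\right) \frac{1}{3}}{3}} = - \frac{83}{\frac{10}{3} - \frac{2 \left(-3\right) \frac{1}{3}}{3}} = - \frac{83}{\frac{10}{3} - - \frac{2}{3}} = - \frac{83}{\frac{10}{3} + \frac{2}{3}} = - \frac{83}{4}$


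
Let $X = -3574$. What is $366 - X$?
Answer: $3940$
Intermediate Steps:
$366 - X = 366 - -3574 = 366 + 3574 = 3940$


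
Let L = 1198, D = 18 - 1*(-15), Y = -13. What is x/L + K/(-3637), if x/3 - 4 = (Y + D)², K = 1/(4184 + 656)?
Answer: 10667465881/10544244920 ≈ 1.0117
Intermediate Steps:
D = 33 (D = 18 + 15 = 33)
K = 1/4840 ≈ 0.00020661
x = 1212 (x = 12 + 3*(-13 + 33)² = 12 + 3*20² = 12 + 3*400 = 12 + 1200 = 1212)
x/L + K/(-3637) = 1212/1198 + (1/4840)/(-3637) = 1212*(1/1198) + (1/4840)*(-1/3637) = 606/599 - 1/17603080 = 10667465881/10544244920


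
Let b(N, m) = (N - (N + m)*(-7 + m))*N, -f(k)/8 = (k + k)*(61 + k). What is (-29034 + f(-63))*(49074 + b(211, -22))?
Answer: -38815170300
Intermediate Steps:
f(k) = -16*k*(61 + k) (f(k) = -8*(k + k)*(61 + k) = -8*2*k*(61 + k) = -16*k*(61 + k))
b(N, m) = N*(N - (-7 + m)*(N + m)) (b(N, m) = (N - (-7 + m)*(N + m))*N = N*(N - (-7 + m)*(N + m)))
(-29034 + f(-63))*(49074 + b(211, -22)) = (-29034 - 16*(-63)*(61 - 63))*(49074 + 211*(-1*(-22)² + 7*(-22) + 8*211 - 1*211*(-22))) = (-29034 - 16*(-63)*(-2))*(49074 + 211*(-1*484 - 154 + 1688 + 4642)) = (-29034 - 2016)*(49074 + 211*(-484 - 154 + 1688 + 4642)) = -31050*(49074 + 211*5692) = -31050*(49074 + 1201012) = -31050*1250086 = -38815170300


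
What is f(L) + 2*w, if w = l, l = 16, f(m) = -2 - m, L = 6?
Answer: 24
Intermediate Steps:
w = 16
f(L) + 2*w = (-2 - 1*6) + 2*16 = (-2 - 6) + 32 = -8 + 32 = 24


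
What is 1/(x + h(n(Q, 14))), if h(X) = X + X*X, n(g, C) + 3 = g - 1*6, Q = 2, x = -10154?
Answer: -1/10112 ≈ -9.8892e-5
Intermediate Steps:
n(g, C) = -9 + g (n(g, C) = -3 + (g - 1*6) = -3 + (g - 6) = -3 + (-6 + g) = -9 + g)
h(X) = X + X²
1/(x + h(n(Q, 14))) = 1/(-10154 + (-9 + 2)*(1 + (-9 + 2))) = 1/(-10154 - 7*(1 - 7)) = 1/(-10154 - 7*(-6)) = 1/(-10154 + 42) = 1/(-10112) = -1/10112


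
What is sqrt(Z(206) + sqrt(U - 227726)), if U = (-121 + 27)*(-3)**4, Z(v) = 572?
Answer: sqrt(572 + 82*I*sqrt(35)) ≈ 25.71 + 9.4344*I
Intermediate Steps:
U = -7614 (U = -94*81 = -7614)
sqrt(Z(206) + sqrt(U - 227726)) = sqrt(572 + sqrt(-7614 - 227726)) = sqrt(572 + sqrt(-235340)) = sqrt(572 + 82*I*sqrt(35))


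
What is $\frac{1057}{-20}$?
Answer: $- \frac{1057}{20} \approx -52.85$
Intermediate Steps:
$\frac{1057}{-20} = 1057 \left(- \frac{1}{20}\right) = - \frac{1057}{20}$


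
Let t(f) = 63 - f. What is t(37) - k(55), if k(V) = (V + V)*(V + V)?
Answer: -12074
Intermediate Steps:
k(V) = 4*V**2 (k(V) = (2*V)*(2*V) = 4*V**2)
t(37) - k(55) = (63 - 1*37) - 4*55**2 = (63 - 37) - 4*3025 = 26 - 1*12100 = 26 - 12100 = -12074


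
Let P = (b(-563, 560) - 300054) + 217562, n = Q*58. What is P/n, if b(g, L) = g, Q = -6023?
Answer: 83055/349334 ≈ 0.23775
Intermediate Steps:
n = -349334 (n = -6023*58 = -349334)
P = -83055 (P = (-563 - 300054) + 217562 = -300617 + 217562 = -83055)
P/n = -83055/(-349334) = -83055*(-1/349334) = 83055/349334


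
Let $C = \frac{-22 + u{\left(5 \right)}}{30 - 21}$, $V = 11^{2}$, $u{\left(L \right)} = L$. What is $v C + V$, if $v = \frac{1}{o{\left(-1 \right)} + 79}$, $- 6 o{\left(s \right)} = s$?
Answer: $\frac{172391}{1425} \approx 120.98$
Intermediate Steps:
$V = 121$
$C = - \frac{17}{9}$ ($C = \frac{-22 + 5}{30 - 21} = - \frac{17}{9} \approx -1.8889$)
$o{\left(s \right)} = - \frac{s}{6}$
$v = \frac{6}{475}$ ($v = \frac{1}{\left(- \frac{1}{6}\right) \left(-1\right) + 79} = \frac{1}{\frac{1}{6} + 79} = \frac{1}{\frac{475}{6}} = \frac{6}{475} \approx 0.012632$)
$v C + V = \frac{6}{475} \left(- \frac{17}{9}\right) + 121 = - \frac{34}{1425} + 121 = \frac{172391}{1425}$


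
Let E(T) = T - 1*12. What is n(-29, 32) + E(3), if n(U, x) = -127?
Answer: -136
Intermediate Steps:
E(T) = -12 + T (E(T) = T - 12 = -12 + T)
n(-29, 32) + E(3) = -127 + (-12 + 3) = -127 - 9 = -136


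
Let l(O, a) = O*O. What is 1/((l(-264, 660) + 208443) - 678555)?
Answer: -1/400416 ≈ -2.4974e-6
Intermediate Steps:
l(O, a) = O²
1/((l(-264, 660) + 208443) - 678555) = 1/(((-264)² + 208443) - 678555) = 1/((69696 + 208443) - 678555) = 1/(278139 - 678555) = 1/(-400416) = -1/400416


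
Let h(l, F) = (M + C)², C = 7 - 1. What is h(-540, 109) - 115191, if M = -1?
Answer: -115166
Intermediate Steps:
C = 6
h(l, F) = 25 (h(l, F) = (-1 + 6)² = 5² = 25)
h(-540, 109) - 115191 = 25 - 115191 = -115166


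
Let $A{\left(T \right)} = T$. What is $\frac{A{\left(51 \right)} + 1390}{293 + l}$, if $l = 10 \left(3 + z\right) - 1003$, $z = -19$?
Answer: $- \frac{1441}{870} \approx -1.6563$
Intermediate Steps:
$l = -1163$ ($l = 10 \left(3 - 19\right) - 1003 = 10 \left(-16\right) - 1003 = -160 - 1003 = -1163$)
$\frac{A{\left(51 \right)} + 1390}{293 + l} = \frac{51 + 1390}{293 - 1163} = \frac{1441}{-870} = 1441 \left(- \frac{1}{870}\right) = - \frac{1441}{870}$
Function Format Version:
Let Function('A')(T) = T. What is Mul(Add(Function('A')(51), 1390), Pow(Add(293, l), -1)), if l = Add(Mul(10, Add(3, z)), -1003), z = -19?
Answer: Rational(-1441, 870) ≈ -1.6563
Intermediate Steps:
l = -1163 (l = Add(Mul(10, Add(3, -19)), -1003) = Add(Mul(10, -16), -1003) = Add(-160, -1003) = -1163)
Mul(Add(Function('A')(51), 1390), Pow(Add(293, l), -1)) = Mul(Add(51, 1390), Pow(Add(293, -1163), -1)) = Mul(1441, Pow(-870, -1)) = Mul(1441, Rational(-1, 870)) = Rational(-1441, 870)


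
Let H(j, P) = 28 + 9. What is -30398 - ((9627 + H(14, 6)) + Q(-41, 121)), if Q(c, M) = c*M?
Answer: -35101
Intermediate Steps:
Q(c, M) = M*c
H(j, P) = 37
-30398 - ((9627 + H(14, 6)) + Q(-41, 121)) = -30398 - ((9627 + 37) + 121*(-41)) = -30398 - (9664 - 4961) = -30398 - 1*4703 = -30398 - 4703 = -35101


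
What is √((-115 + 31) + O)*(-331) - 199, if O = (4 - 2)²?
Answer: -199 - 1324*I*√5 ≈ -199.0 - 2960.6*I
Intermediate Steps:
O = 4 (O = 2² = 4)
√((-115 + 31) + O)*(-331) - 199 = √((-115 + 31) + 4)*(-331) - 199 = √(-84 + 4)*(-331) - 199 = √(-80)*(-331) - 199 = (4*I*√5)*(-331) - 199 = -1324*I*√5 - 199 = -199 - 1324*I*√5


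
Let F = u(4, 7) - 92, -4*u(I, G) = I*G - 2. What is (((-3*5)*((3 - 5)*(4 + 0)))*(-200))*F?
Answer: 2364000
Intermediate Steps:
u(I, G) = ½ - G*I/4 (u(I, G) = -(I*G - 2)/4 = -(G*I - 2)/4 = -(-2 + G*I)/4 = ½ - G*I/4)
F = -197/2 (F = (½ - ¼*7*4) - 92 = (½ - 7) - 92 = -13/2 - 92 = -197/2 ≈ -98.500)
(((-3*5)*((3 - 5)*(4 + 0)))*(-200))*F = (((-3*5)*((3 - 5)*(4 + 0)))*(-200))*(-197/2) = (-(-30)*4*(-200))*(-197/2) = (-15*(-8)*(-200))*(-197/2) = (120*(-200))*(-197/2) = -24000*(-197/2) = 2364000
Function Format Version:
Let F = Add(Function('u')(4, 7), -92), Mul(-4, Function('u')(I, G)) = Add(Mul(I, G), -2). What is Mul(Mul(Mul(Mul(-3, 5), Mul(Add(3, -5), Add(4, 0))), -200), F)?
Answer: 2364000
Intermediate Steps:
Function('u')(I, G) = Add(Rational(1, 2), Mul(Rational(-1, 4), G, I)) (Function('u')(I, G) = Mul(Rational(-1, 4), Add(Mul(I, G), -2)) = Mul(Rational(-1, 4), Add(Mul(G, I), -2)) = Mul(Rational(-1, 4), Add(-2, Mul(G, I))) = Add(Rational(1, 2), Mul(Rational(-1, 4), G, I)))
F = Rational(-197, 2) (F = Add(Add(Rational(1, 2), Mul(Rational(-1, 4), 7, 4)), -92) = Add(Add(Rational(1, 2), -7), -92) = Add(Rational(-13, 2), -92) = Rational(-197, 2) ≈ -98.500)
Mul(Mul(Mul(Mul(-3, 5), Mul(Add(3, -5), Add(4, 0))), -200), F) = Mul(Mul(Mul(Mul(-3, 5), Mul(Add(3, -5), Add(4, 0))), -200), Rational(-197, 2)) = Mul(Mul(Mul(-15, Mul(-2, 4)), -200), Rational(-197, 2)) = Mul(Mul(Mul(-15, -8), -200), Rational(-197, 2)) = Mul(Mul(120, -200), Rational(-197, 2)) = Mul(-24000, Rational(-197, 2)) = 2364000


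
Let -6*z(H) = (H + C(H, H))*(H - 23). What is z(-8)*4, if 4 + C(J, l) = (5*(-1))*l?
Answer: 1736/3 ≈ 578.67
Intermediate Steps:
C(J, l) = -4 - 5*l (C(J, l) = -4 + (5*(-1))*l = -4 - 5*l)
z(H) = -(-23 + H)*(-4 - 4*H)/6 (z(H) = -(H + (-4 - 5*H))*(H - 23)/6 = -(-4 - 4*H)*(-23 + H)/6 = -(-23 + H)*(-4 - 4*H)/6)
z(-8)*4 = (-46/3 - 44/3*(-8) + (⅔)*(-8)²)*4 = (-46/3 + 352/3 + (⅔)*64)*4 = (-46/3 + 352/3 + 128/3)*4 = (434/3)*4 = 1736/3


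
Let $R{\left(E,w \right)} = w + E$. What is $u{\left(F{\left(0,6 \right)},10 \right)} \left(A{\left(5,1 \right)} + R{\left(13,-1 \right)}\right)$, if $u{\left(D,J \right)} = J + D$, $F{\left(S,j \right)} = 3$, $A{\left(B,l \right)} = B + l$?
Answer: $234$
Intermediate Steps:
$R{\left(E,w \right)} = E + w$
$u{\left(D,J \right)} = D + J$
$u{\left(F{\left(0,6 \right)},10 \right)} \left(A{\left(5,1 \right)} + R{\left(13,-1 \right)}\right) = \left(3 + 10\right) \left(\left(5 + 1\right) + \left(13 - 1\right)\right) = 13 \left(6 + 12\right) = 13 \cdot 18 = 234$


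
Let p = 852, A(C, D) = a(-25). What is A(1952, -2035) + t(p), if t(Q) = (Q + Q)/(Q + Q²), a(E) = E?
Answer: -21323/853 ≈ -24.998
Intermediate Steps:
A(C, D) = -25
t(Q) = 2*Q/(Q + Q²) (t(Q) = (2*Q)/(Q + Q²) = 2*Q/(Q + Q²))
A(1952, -2035) + t(p) = -25 + 2/(1 + 852) = -25 + 2/853 = -21323/853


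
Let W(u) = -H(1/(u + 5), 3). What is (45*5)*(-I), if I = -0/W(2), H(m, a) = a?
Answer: 0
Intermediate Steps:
W(u) = -3 (W(u) = -1*3 = -3)
I = 0 (I = -0/(-3) = -0*(-1)/3 = -4*0 = 0)
(45*5)*(-I) = (45*5)*(-1*0) = 225*0 = 0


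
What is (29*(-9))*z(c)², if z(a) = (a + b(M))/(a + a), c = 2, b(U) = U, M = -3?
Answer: -261/16 ≈ -16.313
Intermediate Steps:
z(a) = (-3 + a)/(2*a) (z(a) = (a - 3)/(a + a) = (-3 + a)/((2*a)) = (-3 + a)*(1/(2*a)) = (-3 + a)/(2*a))
(29*(-9))*z(c)² = (29*(-9))*((½)*(-3 + 2)/2)² = -261*((½)*(½)*(-1))² = -261*(-¼)² = -261*1/16 = -261/16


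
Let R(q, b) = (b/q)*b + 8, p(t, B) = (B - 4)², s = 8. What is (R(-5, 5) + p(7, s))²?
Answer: 361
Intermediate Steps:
p(t, B) = (-4 + B)²
R(q, b) = 8 + b²/q (R(q, b) = b²/q + 8 = 8 + b²/q)
(R(-5, 5) + p(7, s))² = ((8 + 5²/(-5)) + (-4 + 8)²)² = ((8 + 25*(-⅕)) + 4²)² = ((8 - 5) + 16)² = (3 + 16)² = 19² = 361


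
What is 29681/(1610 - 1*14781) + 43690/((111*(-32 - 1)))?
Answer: -684162493/48245373 ≈ -14.181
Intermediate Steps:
29681/(1610 - 1*14781) + 43690/((111*(-32 - 1))) = 29681/(1610 - 14781) + 43690/((111*(-33))) = 29681/(-13171) + 43690/(-3663) = 29681*(-1/13171) + 43690*(-1/3663) = -29681/13171 - 43690/3663 = -684162493/48245373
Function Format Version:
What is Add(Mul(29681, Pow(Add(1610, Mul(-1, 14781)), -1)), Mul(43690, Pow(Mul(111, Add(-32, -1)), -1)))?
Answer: Rational(-684162493, 48245373) ≈ -14.181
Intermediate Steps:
Add(Mul(29681, Pow(Add(1610, Mul(-1, 14781)), -1)), Mul(43690, Pow(Mul(111, Add(-32, -1)), -1))) = Add(Mul(29681, Pow(Add(1610, -14781), -1)), Mul(43690, Pow(Mul(111, -33), -1))) = Add(Mul(29681, Pow(-13171, -1)), Mul(43690, Pow(-3663, -1))) = Add(Mul(29681, Rational(-1, 13171)), Mul(43690, Rational(-1, 3663))) = Add(Rational(-29681, 13171), Rational(-43690, 3663)) = Rational(-684162493, 48245373)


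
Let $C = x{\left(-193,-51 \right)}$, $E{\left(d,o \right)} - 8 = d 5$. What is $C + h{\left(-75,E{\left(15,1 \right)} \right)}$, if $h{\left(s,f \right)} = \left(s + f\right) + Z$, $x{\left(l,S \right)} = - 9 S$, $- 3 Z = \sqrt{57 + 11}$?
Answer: $467 - \frac{2 \sqrt{17}}{3} \approx 464.25$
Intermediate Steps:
$E{\left(d,o \right)} = 8 + 5 d$ ($E{\left(d,o \right)} = 8 + d 5 = 8 + 5 d$)
$Z = - \frac{2 \sqrt{17}}{3}$ ($Z = - \frac{\sqrt{57 + 11}}{3} = - \frac{\sqrt{68}}{3} = - \frac{2 \sqrt{17}}{3} \approx -2.7487$)
$C = 459$ ($C = \left(-9\right) \left(-51\right) = 459$)
$h{\left(s,f \right)} = f + s - \frac{2 \sqrt{17}}{3}$ ($h{\left(s,f \right)} = \left(s + f\right) - \frac{2 \sqrt{17}}{3} = \left(f + s\right) - \frac{2 \sqrt{17}}{3} = f + s - \frac{2 \sqrt{17}}{3}$)
$C + h{\left(-75,E{\left(15,1 \right)} \right)} = 459 - \left(-8 + \frac{2 \sqrt{17}}{3}\right) = 459 + \left(8 - \frac{2 \sqrt{17}}{3}\right) = 467 - \frac{2 \sqrt{17}}{3}$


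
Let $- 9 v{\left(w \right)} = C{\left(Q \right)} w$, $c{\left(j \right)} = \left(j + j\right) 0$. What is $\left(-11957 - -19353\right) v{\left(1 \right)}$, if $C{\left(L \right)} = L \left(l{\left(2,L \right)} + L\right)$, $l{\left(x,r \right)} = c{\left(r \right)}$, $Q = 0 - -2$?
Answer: $- \frac{29584}{9} \approx -3287.1$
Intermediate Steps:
$Q = 2$ ($Q = 0 + 2 = 2$)
$c{\left(j \right)} = 0$ ($c{\left(j \right)} = 2 j 0 = 0$)
$l{\left(x,r \right)} = 0$
$C{\left(L \right)} = L^{2}$ ($C{\left(L \right)} = L \left(0 + L\right) = L L = L^{2}$)
$v{\left(w \right)} = - \frac{4 w}{9}$ ($v{\left(w \right)} = - \frac{2^{2} w}{9} = - \frac{4 w}{9}$)
$\left(-11957 - -19353\right) v{\left(1 \right)} = \left(-11957 - -19353\right) \left(\left(- \frac{4}{9}\right) 1\right) = \left(-11957 + 19353\right) \left(- \frac{4}{9}\right) = 7396 \left(- \frac{4}{9}\right) = - \frac{29584}{9}$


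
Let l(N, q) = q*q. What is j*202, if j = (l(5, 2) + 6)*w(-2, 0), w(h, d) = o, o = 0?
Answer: 0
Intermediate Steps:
w(h, d) = 0
l(N, q) = q²
j = 0 (j = (2² + 6)*0 = (4 + 6)*0 = 10*0 = 0)
j*202 = 0*202 = 0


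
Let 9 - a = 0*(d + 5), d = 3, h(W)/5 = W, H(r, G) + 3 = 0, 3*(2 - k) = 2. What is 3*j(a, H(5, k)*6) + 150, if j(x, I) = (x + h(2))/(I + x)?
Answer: 431/3 ≈ 143.67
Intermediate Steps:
k = 4/3 (k = 2 - ⅓*2 = 2 - ⅔ = 4/3 ≈ 1.3333)
H(r, G) = -3 (H(r, G) = -3 + 0 = -3)
h(W) = 5*W
a = 9 (a = 9 - 0*(3 + 5) = 9 - 0*8 = 9 - 1*0 = 9 + 0 = 9)
j(x, I) = (10 + x)/(I + x) (j(x, I) = (x + 5*2)/(I + x) = (x + 10)/(I + x) = (10 + x)/(I + x))
3*j(a, H(5, k)*6) + 150 = 3*((10 + 9)/(-3*6 + 9)) + 150 = 3*(19/(-18 + 9)) + 150 = 3*(19/(-9)) + 150 = 3*(-⅑*19) + 150 = 3*(-19/9) + 150 = -19/3 + 150 = 431/3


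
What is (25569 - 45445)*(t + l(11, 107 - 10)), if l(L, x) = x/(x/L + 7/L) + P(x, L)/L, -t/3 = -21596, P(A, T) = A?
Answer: -368398166793/286 ≈ -1.2881e+9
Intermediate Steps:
t = 64788 (t = -3*(-21596) = 64788)
l(L, x) = x/L + x/(7/L + x/L) (l(L, x) = x/(x/L + 7/L) + x/L = x/(7/L + x/L) + x/L = x/L + x/(7/L + x/L))
(25569 - 45445)*(t + l(11, 107 - 10)) = (25569 - 45445)*(64788 + (107 - 10)*(7 + (107 - 10) + 11²)/(11*(7 + (107 - 10)))) = -19876*(64788 + 97*(1/11)*(7 + 97 + 121)/(7 + 97)) = -19876*(64788 + 97*(1/11)*225/104) = -19876*(64788 + 97*(1/11)*(1/104)*225) = -19876*(64788 + 21825/1144) = -19876*74139297/1144 = -368398166793/286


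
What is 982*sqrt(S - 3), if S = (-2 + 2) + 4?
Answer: 982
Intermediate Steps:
S = 4 (S = 0 + 4 = 4)
982*sqrt(S - 3) = 982*sqrt(4 - 3) = 982*sqrt(1) = 982*1 = 982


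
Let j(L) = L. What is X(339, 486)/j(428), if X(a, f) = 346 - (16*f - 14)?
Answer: -1854/107 ≈ -17.327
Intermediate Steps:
X(a, f) = 360 - 16*f (X(a, f) = 346 - (-14 + 16*f) = 346 + (14 - 16*f) = 360 - 16*f)
X(339, 486)/j(428) = (360 - 16*486)/428 = (360 - 7776)*(1/428) = -7416*1/428 = -1854/107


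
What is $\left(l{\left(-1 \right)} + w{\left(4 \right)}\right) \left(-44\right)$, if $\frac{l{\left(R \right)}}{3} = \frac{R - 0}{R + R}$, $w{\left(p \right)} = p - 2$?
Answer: $-154$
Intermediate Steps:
$w{\left(p \right)} = -2 + p$ ($w{\left(p \right)} = p - 2 = -2 + p$)
$l{\left(R \right)} = \frac{3}{2}$ ($l{\left(R \right)} = 3 \frac{R - 0}{R + R} = 3 \frac{R + 0}{2 R} = 3 R \frac{1}{2 R} = 3 \cdot \frac{1}{2} = \frac{3}{2}$)
$\left(l{\left(-1 \right)} + w{\left(4 \right)}\right) \left(-44\right) = \left(\frac{3}{2} + \left(-2 + 4\right)\right) \left(-44\right) = \left(\frac{3}{2} + 2\right) \left(-44\right) = \frac{7}{2} \left(-44\right) = -154$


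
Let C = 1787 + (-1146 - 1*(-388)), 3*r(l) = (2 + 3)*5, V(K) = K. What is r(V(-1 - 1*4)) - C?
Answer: -3062/3 ≈ -1020.7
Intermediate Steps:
r(l) = 25/3 (r(l) = ((2 + 3)*5)/3 = (5*5)/3 = (⅓)*25 = 25/3)
C = 1029 (C = 1787 + (-1146 + 388) = 1787 - 758 = 1029)
r(V(-1 - 1*4)) - C = 25/3 - 1*1029 = 25/3 - 1029 = -3062/3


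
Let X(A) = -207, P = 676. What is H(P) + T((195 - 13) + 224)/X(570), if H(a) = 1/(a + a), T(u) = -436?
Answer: 589679/279864 ≈ 2.1070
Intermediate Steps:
H(a) = 1/(2*a)
H(P) + T((195 - 13) + 224)/X(570) = (½)/676 - 436/(-207) = (½)*(1/676) - 436*(-1/207) = 1/1352 + 436/207 = 589679/279864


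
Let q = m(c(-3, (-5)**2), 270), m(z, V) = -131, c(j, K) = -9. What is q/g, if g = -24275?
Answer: 131/24275 ≈ 0.0053965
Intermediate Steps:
q = -131
q/g = -131/(-24275) = -131*(-1/24275) = 131/24275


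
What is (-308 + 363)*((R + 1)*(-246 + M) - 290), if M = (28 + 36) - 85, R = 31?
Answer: -485870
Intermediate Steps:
M = -21 (M = 64 - 85 = -21)
(-308 + 363)*((R + 1)*(-246 + M) - 290) = (-308 + 363)*((31 + 1)*(-246 - 21) - 290) = 55*(32*(-267) - 290) = 55*(-8544 - 290) = 55*(-8834) = -485870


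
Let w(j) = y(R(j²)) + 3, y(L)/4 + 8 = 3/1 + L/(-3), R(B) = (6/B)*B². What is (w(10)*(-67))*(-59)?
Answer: -3229601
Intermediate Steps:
R(B) = 6*B
y(L) = -20 - 4*L/3 (y(L) = -32 + 4*(3/1 + L/(-3)) = -32 + 4*(3*1 + L*(-⅓)) = -32 + 4*(3 - L/3) = -32 + (12 - 4*L/3) = -20 - 4*L/3)
w(j) = -17 - 8*j² (w(j) = (-20 - 8*j²) + 3 = -17 - 8*j²)
(w(10)*(-67))*(-59) = ((-17 - 8*10²)*(-67))*(-59) = ((-17 - 8*100)*(-67))*(-59) = ((-17 - 800)*(-67))*(-59) = -817*(-67)*(-59) = 54739*(-59) = -3229601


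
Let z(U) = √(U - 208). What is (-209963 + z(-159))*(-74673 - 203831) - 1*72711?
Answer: 58475462641 - 278504*I*√367 ≈ 5.8475e+10 - 5.3354e+6*I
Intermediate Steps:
z(U) = √(-208 + U)
(-209963 + z(-159))*(-74673 - 203831) - 1*72711 = (-209963 + √(-208 - 159))*(-74673 - 203831) - 1*72711 = (-209963 + √(-367))*(-278504) - 72711 = (-209963 + I*√367)*(-278504) - 72711 = (58475535352 - 278504*I*√367) - 72711 = 58475462641 - 278504*I*√367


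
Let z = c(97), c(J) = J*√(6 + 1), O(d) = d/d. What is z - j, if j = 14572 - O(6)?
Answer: -14571 + 97*√7 ≈ -14314.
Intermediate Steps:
O(d) = 1
j = 14571 (j = 14572 - 1*1 = 14572 - 1 = 14571)
c(J) = J*√7
z = 97*√7 ≈ 256.64
z - j = 97*√7 - 1*14571 = 97*√7 - 14571 = -14571 + 97*√7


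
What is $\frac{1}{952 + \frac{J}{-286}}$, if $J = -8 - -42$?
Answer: $\frac{143}{136119} \approx 0.0010506$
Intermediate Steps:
$J = 34$ ($J = -8 + 42 = 34$)
$\frac{1}{952 + \frac{J}{-286}} = \frac{1}{952 + \frac{34}{-286}} = \frac{1}{952 + 34 \left(- \frac{1}{286}\right)} = \frac{1}{952 - \frac{17}{143}} = \frac{1}{\frac{136119}{143}} = \frac{143}{136119}$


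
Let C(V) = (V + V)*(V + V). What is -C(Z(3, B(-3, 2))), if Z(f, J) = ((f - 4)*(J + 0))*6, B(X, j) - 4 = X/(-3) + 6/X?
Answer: -1296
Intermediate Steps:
B(X, j) = 4 + 6/X - X/3 (B(X, j) = 4 + (X/(-3) + 6/X) = 4 + (X*(-⅓) + 6/X) = 4 + (-X/3 + 6/X) = 4 + (6/X - X/3) = 4 + 6/X - X/3)
Z(f, J) = 6*J*(-4 + f) (Z(f, J) = ((-4 + f)*J)*6 = (J*(-4 + f))*6 = 6*J*(-4 + f))
C(V) = 4*V² (C(V) = (2*V)*(2*V) = 4*V²)
-C(Z(3, B(-3, 2))) = -4*(6*(4 + 6/(-3) - ⅓*(-3))*(-4 + 3))² = -4*(6*(4 + 6*(-⅓) + 1)*(-1))² = -4*(6*(4 - 2 + 1)*(-1))² = -4*(6*3*(-1))² = -4*(-18)² = -4*324 = -1*1296 = -1296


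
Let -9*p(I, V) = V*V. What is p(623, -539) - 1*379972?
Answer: -3710269/9 ≈ -4.1225e+5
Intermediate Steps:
p(I, V) = -V²/9 (p(I, V) = -V*V/9 = -V²/9)
p(623, -539) - 1*379972 = -⅑*(-539)² - 1*379972 = -⅑*290521 - 379972 = -290521/9 - 379972 = -3710269/9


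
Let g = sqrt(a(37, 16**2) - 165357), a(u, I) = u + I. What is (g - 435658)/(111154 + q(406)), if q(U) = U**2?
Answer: -217829/137995 + I*sqrt(41266)/137995 ≈ -1.5785 + 0.0014721*I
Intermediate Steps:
a(u, I) = I + u
g = 2*I*sqrt(41266) (g = sqrt((16**2 + 37) - 165357) = sqrt((256 + 37) - 165357) = sqrt(293 - 165357) = sqrt(-165064) = 2*I*sqrt(41266) ≈ 406.28*I)
(g - 435658)/(111154 + q(406)) = (2*I*sqrt(41266) - 435658)/(111154 + 406**2) = (-435658 + 2*I*sqrt(41266))/(111154 + 164836) = (-435658 + 2*I*sqrt(41266))/275990 = (-435658 + 2*I*sqrt(41266))*(1/275990) = -217829/137995 + I*sqrt(41266)/137995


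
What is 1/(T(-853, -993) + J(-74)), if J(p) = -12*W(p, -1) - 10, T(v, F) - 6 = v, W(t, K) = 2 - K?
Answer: -1/893 ≈ -0.0011198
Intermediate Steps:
T(v, F) = 6 + v
J(p) = -46 (J(p) = -12*(2 - 1*(-1)) - 10 = -12*(2 + 1) - 10 = -12*3 - 10 = -36 - 10 = -46)
1/(T(-853, -993) + J(-74)) = 1/((6 - 853) - 46) = 1/(-847 - 46) = 1/(-893) = -1/893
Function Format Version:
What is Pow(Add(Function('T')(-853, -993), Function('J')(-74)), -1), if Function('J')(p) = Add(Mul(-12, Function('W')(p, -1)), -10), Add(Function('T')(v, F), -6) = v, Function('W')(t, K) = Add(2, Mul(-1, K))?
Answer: Rational(-1, 893) ≈ -0.0011198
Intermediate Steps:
Function('T')(v, F) = Add(6, v)
Function('J')(p) = -46 (Function('J')(p) = Add(Mul(-12, Add(2, Mul(-1, -1))), -10) = Add(Mul(-12, Add(2, 1)), -10) = Add(Mul(-12, 3), -10) = Add(-36, -10) = -46)
Pow(Add(Function('T')(-853, -993), Function('J')(-74)), -1) = Pow(Add(Add(6, -853), -46), -1) = Pow(Add(-847, -46), -1) = Pow(-893, -1) = Rational(-1, 893)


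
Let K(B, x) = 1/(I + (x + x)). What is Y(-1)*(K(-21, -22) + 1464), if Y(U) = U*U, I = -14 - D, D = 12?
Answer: 102479/70 ≈ 1464.0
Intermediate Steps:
I = -26 (I = -14 - 1*12 = -14 - 12 = -26)
K(B, x) = 1/(-26 + 2*x) (K(B, x) = 1/(-26 + (x + x)) = 1/(-26 + 2*x))
Y(U) = U²
Y(-1)*(K(-21, -22) + 1464) = (-1)²*(1/(2*(-13 - 22)) + 1464) = 1*((½)/(-35) + 1464) = 1*((½)*(-1/35) + 1464) = 1*(-1/70 + 1464) = 1*(102479/70) = 102479/70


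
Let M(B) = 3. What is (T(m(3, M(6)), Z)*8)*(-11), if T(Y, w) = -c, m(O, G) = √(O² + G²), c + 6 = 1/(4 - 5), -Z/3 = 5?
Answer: -616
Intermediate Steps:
Z = -15 (Z = -3*5 = -15)
c = -7 (c = -6 + 1/(4 - 5) = -6 + 1/(-1) = -6 - 1 = -7)
m(O, G) = √(G² + O²)
T(Y, w) = 7 (T(Y, w) = -1*(-7) = 7)
(T(m(3, M(6)), Z)*8)*(-11) = (7*8)*(-11) = 56*(-11) = -616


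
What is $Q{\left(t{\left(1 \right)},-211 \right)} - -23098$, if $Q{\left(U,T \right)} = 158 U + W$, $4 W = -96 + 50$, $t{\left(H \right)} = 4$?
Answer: $\frac{47437}{2} \approx 23719.0$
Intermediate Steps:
$W = - \frac{23}{2}$ ($W = \frac{-96 + 50}{4} = \frac{1}{4} \left(-46\right) = - \frac{23}{2} \approx -11.5$)
$Q{\left(U,T \right)} = - \frac{23}{2} + 158 U$ ($Q{\left(U,T \right)} = 158 U - \frac{23}{2} = - \frac{23}{2} + 158 U$)
$Q{\left(t{\left(1 \right)},-211 \right)} - -23098 = \left(- \frac{23}{2} + 158 \cdot 4\right) - -23098 = \left(- \frac{23}{2} + 632\right) + 23098 = \frac{1241}{2} + 23098 = \frac{47437}{2}$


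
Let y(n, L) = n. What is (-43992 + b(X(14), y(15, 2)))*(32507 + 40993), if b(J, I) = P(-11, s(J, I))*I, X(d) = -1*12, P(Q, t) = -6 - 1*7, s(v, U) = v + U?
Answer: -3247744500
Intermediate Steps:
s(v, U) = U + v
P(Q, t) = -13 (P(Q, t) = -6 - 7 = -13)
X(d) = -12
b(J, I) = -13*I
(-43992 + b(X(14), y(15, 2)))*(32507 + 40993) = (-43992 - 13*15)*(32507 + 40993) = (-43992 - 195)*73500 = -44187*73500 = -3247744500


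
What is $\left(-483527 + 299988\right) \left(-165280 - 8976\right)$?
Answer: $31982771984$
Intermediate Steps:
$\left(-483527 + 299988\right) \left(-165280 - 8976\right) = \left(-183539\right) \left(-174256\right) = 31982771984$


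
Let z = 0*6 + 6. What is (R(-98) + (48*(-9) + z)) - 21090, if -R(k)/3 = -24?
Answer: -21444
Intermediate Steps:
R(k) = 72 (R(k) = -3*(-24) = 72)
z = 6 (z = 0 + 6 = 6)
(R(-98) + (48*(-9) + z)) - 21090 = (72 + (48*(-9) + 6)) - 21090 = (72 + (-432 + 6)) - 21090 = (72 - 426) - 21090 = -354 - 21090 = -21444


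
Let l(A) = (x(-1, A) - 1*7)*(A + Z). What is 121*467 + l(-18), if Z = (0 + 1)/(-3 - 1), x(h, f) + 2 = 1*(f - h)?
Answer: 113963/2 ≈ 56982.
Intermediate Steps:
x(h, f) = -2 + f - h (x(h, f) = -2 + 1*(f - h) = -2 + (f - h) = -2 + f - h)
Z = -¼ (Z = 1/(-4) = 1*(-¼) = -¼ ≈ -0.25000)
l(A) = (-8 + A)*(-¼ + A) (l(A) = ((-2 + A - 1*(-1)) - 1*7)*(A - ¼) = ((-2 + A + 1) - 7)*(-¼ + A) = ((-1 + A) - 7)*(-¼ + A) = (-8 + A)*(-¼ + A))
121*467 + l(-18) = 121*467 + (2 + (-18)² - 33/4*(-18)) = 56507 + (2 + 324 + 297/2) = 56507 + 949/2 = 113963/2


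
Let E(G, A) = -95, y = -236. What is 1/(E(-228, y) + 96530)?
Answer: 1/96435 ≈ 1.0370e-5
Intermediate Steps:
1/(E(-228, y) + 96530) = 1/(-95 + 96530) = 1/96435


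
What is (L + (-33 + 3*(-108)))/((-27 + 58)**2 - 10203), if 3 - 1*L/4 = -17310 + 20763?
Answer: 14157/9242 ≈ 1.5318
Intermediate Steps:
L = -13800 (L = 12 - 4*(-17310 + 20763) = 12 - 4*3453 = 12 - 13812 = -13800)
(L + (-33 + 3*(-108)))/((-27 + 58)**2 - 10203) = (-13800 + (-33 + 3*(-108)))/((-27 + 58)**2 - 10203) = (-13800 + (-33 - 324))/(31**2 - 10203) = (-13800 - 357)/(961 - 10203) = -14157/(-9242) = -14157*(-1/9242) = 14157/9242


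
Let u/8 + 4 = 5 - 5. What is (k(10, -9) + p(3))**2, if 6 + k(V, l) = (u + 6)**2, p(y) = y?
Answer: 452929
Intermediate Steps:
u = -32 (u = -32 + 8*(5 - 5) = -32 + 8*0 = -32 + 0 = -32)
k(V, l) = 670 (k(V, l) = -6 + (-32 + 6)**2 = -6 + (-26)**2 = -6 + 676 = 670)
(k(10, -9) + p(3))**2 = (670 + 3)**2 = 673**2 = 452929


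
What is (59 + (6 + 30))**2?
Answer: 9025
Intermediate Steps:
(59 + (6 + 30))**2 = (59 + 36)**2 = 95**2 = 9025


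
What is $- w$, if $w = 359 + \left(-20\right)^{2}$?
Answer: $-759$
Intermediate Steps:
$w = 759$ ($w = 359 + 400 = 759$)
$- w = \left(-1\right) 759 = -759$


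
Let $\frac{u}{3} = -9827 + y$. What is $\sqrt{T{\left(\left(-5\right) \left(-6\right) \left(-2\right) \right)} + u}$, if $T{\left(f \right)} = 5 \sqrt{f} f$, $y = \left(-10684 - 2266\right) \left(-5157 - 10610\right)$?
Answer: $\sqrt{612518469 - 600 i \sqrt{15}} \approx 24749.0 - 0.05 i$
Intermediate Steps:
$y = 204182650$ ($y = \left(-12950\right) \left(-15767\right) = 204182650$)
$u = 612518469$ ($u = 3 \left(-9827 + 204182650\right) = 3 \cdot 204172823 = 612518469$)
$T{\left(f \right)} = 5 f^{\frac{3}{2}}$
$\sqrt{T{\left(\left(-5\right) \left(-6\right) \left(-2\right) \right)} + u} = \sqrt{5 \left(\left(-5\right) \left(-6\right) \left(-2\right)\right)^{\frac{3}{2}} + 612518469} = \sqrt{5 \left(30 \left(-2\right)\right)^{\frac{3}{2}} + 612518469} = \sqrt{5 \left(-60\right)^{\frac{3}{2}} + 612518469} = \sqrt{5 \left(- 120 i \sqrt{15}\right) + 612518469} = \sqrt{- 600 i \sqrt{15} + 612518469} = \sqrt{612518469 - 600 i \sqrt{15}}$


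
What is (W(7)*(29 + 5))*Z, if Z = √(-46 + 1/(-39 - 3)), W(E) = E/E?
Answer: 17*I*√81186/21 ≈ 230.66*I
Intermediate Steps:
W(E) = 1
Z = I*√81186/42 (Z = √(-46 + 1/(-42)) = √(-46 - 1/42) = √(-1933/42) = I*√81186/42 ≈ 6.7841*I)
(W(7)*(29 + 5))*Z = (1*(29 + 5))*(I*√81186/42) = (1*34)*(I*√81186/42) = 34*(I*√81186/42) = 17*I*√81186/21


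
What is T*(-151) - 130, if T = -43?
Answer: 6363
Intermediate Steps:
T*(-151) - 130 = -43*(-151) - 130 = 6493 - 130 = 6363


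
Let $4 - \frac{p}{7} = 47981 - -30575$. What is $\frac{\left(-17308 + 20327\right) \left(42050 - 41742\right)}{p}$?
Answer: $- \frac{33209}{19638} \approx -1.6911$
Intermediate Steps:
$p = -549864$ ($p = 28 - 7 \left(47981 - -30575\right) = 28 - 7 \left(47981 + 30575\right) = 28 - 549892 = -549864$)
$\frac{\left(-17308 + 20327\right) \left(42050 - 41742\right)}{p} = \frac{\left(-17308 + 20327\right) \left(42050 - 41742\right)}{-549864} = 3019 \cdot 308 \left(- \frac{1}{549864}\right) = 929852 \left(- \frac{1}{549864}\right) = - \frac{33209}{19638}$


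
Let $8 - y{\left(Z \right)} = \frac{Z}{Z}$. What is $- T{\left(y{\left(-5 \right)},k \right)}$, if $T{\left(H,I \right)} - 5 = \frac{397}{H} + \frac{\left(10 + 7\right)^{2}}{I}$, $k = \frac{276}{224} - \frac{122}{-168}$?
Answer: $- \frac{68856}{329} \approx -209.29$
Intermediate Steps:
$y{\left(Z \right)} = 7$ ($y{\left(Z \right)} = 8 - \frac{Z}{Z} = 8 - 1 = 7$)
$k = \frac{47}{24}$ ($k = 276 \cdot \frac{1}{224} - - \frac{61}{84} = \frac{69}{56} + \frac{61}{84} = \frac{47}{24} \approx 1.9583$)
$T{\left(H,I \right)} = 5 + \frac{289}{I} + \frac{397}{H}$ ($T{\left(H,I \right)} = 5 + \left(\frac{397}{H} + \frac{\left(10 + 7\right)^{2}}{I}\right) = 5 + \left(\frac{397}{H} + \frac{17^{2}}{I}\right) = 5 + \left(\frac{397}{H} + \frac{289}{I}\right) = 5 + \left(\frac{289}{I} + \frac{397}{H}\right) = 5 + \frac{289}{I} + \frac{397}{H}$)
$- T{\left(y{\left(-5 \right)},k \right)} = - (5 + \frac{289}{\frac{47}{24}} + \frac{397}{7}) = - (5 + 289 \cdot \frac{24}{47} + 397 \cdot \frac{1}{7}) = - (5 + \frac{6936}{47} + \frac{397}{7}) = \left(-1\right) \frac{68856}{329} = - \frac{68856}{329}$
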